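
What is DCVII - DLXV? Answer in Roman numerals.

DCVII = 607
DLXV = 565
607 - 565 = 42

XLII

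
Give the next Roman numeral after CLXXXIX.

CLXXXIX = 189, so the next integer is 189 + 1 = 190

CXC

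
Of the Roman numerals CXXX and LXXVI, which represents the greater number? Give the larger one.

CXXX = 130
LXXVI = 76
130 is larger

CXXX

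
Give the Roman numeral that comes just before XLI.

XLI = 41; previous is 40

XL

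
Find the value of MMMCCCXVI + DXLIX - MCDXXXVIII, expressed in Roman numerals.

MMMCCCXVI = 3316, DXLIX = 549, MCDXXXVIII = 1438
3316 + 549 = 3865
3865 - 1438 = 2427

MMCDXXVII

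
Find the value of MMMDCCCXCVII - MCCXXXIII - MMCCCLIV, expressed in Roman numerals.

MMMDCCCXCVII = 3897, MCCXXXIII = 1233, MMCCCLIV = 2354
3897 - 1233 = 2664
2664 - 2354 = 310

CCCX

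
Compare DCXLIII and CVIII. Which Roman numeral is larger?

DCXLIII = 643
CVIII = 108
643 is larger

DCXLIII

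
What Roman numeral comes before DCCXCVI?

DCCXCVI = 796; previous is 795

DCCXCV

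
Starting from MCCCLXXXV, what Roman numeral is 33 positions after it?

MCCCLXXXV = 1385
1385 + 33 = 1418

MCDXVIII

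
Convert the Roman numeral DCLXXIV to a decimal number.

DCLXXIV: D=500, C=100, L=50, X=10, X=10, IV=4
500 + 100 + 50 + 10 + 10 + 4 = 674

674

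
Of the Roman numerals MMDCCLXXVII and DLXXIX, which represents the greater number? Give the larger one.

MMDCCLXXVII = 2777
DLXXIX = 579
2777 is larger

MMDCCLXXVII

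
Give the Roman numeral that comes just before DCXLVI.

DCXLVI = 646, so the previous integer is 646 - 1 = 645

DCXLV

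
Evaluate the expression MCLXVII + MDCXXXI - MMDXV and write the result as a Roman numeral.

MCLXVII = 1167, MDCXXXI = 1631, MMDXV = 2515
1167 + 1631 = 2798
2798 - 2515 = 283

CCLXXXIII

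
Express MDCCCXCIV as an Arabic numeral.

MDCCCXCIV: M=1000, D=500, C=100, C=100, C=100, XC=90, IV=4
1000 + 500 + 100 + 100 + 100 + 90 + 4 = 1894

1894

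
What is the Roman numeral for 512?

Convert 512 to Roman numerals:
  512 contains 1×500 (D)
  12 contains 1×10 (X)
  2 contains 2×1 (II)

DXII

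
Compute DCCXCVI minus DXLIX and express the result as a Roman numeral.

DCCXCVI = 796
DXLIX = 549
796 - 549 = 247

CCXLVII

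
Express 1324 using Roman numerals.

Convert 1324 to Roman numerals:
  1324 contains 1×1000 (M)
  324 contains 3×100 (CCC)
  24 contains 2×10 (XX)
  4 contains 1×4 (IV)

MCCCXXIV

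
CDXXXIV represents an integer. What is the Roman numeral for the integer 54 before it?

CDXXXIV = 434
434 - 54 = 380

CCCLXXX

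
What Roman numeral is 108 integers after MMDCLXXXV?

MMDCLXXXV = 2685
2685 + 108 = 2793

MMDCCXCIII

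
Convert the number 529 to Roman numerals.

Convert 529 to Roman numerals:
  529 contains 1×500 (D)
  29 contains 2×10 (XX)
  9 contains 1×9 (IX)

DXXIX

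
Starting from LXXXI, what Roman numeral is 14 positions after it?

LXXXI = 81
81 + 14 = 95

XCV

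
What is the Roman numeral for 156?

Convert 156 to Roman numerals:
  156 contains 1×100 (C)
  56 contains 1×50 (L)
  6 contains 1×5 (V)
  1 contains 1×1 (I)

CLVI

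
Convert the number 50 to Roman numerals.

Convert 50 to Roman numerals:
  50 contains 1×50 (L)

L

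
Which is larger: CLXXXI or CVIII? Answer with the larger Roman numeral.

CLXXXI = 181
CVIII = 108
181 is larger

CLXXXI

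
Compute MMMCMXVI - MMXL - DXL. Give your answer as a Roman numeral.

MMMCMXVI = 3916, MMXL = 2040, DXL = 540
3916 - 2040 = 1876
1876 - 540 = 1336

MCCCXXXVI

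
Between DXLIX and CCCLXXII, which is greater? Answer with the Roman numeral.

DXLIX = 549
CCCLXXII = 372
549 is larger

DXLIX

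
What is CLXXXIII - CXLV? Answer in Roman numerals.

CLXXXIII = 183
CXLV = 145
183 - 145 = 38

XXXVIII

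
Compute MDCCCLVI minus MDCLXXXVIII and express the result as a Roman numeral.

MDCCCLVI = 1856
MDCLXXXVIII = 1688
1856 - 1688 = 168

CLXVIII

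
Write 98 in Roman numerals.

Convert 98 to Roman numerals:
  98 contains 1×90 (XC)
  8 contains 1×5 (V)
  3 contains 3×1 (III)

XCVIII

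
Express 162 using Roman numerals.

Convert 162 to Roman numerals:
  162 contains 1×100 (C)
  62 contains 1×50 (L)
  12 contains 1×10 (X)
  2 contains 2×1 (II)

CLXII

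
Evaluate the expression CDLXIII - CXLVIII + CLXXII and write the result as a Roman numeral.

CDLXIII = 463, CXLVIII = 148, CLXXII = 172
463 - 148 = 315
315 + 172 = 487

CDLXXXVII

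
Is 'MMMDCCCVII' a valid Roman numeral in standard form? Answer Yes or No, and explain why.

'MMMDCCCVII': Check the rules: uses only the symbols I, V, X, L, C, D, M; no symbol is repeated more than three times in a row; V, L and D each appear at most once; no smaller symbol precedes a larger one (values never increase from left to right). Value: M (1000) + M (1000) + M (1000) + D (500) + C (100) + C (100) + C (100) + V (5) + I (1) + I (1) = 3807. So it is a valid standard Roman numeral.

Yes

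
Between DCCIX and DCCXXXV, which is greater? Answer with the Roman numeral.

DCCIX = 709
DCCXXXV = 735
735 is larger

DCCXXXV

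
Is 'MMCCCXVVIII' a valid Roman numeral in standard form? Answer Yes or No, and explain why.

'MMCCCXVVIII': V should not appear more than once

No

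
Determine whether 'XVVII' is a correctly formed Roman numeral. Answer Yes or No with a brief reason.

'XVVII': V should not appear more than once

No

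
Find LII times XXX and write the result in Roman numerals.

LII = 52
XXX = 30
52 × 30 = 1560

MDLX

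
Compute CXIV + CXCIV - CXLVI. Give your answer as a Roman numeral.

CXIV = 114, CXCIV = 194, CXLVI = 146
114 + 194 = 308
308 - 146 = 162

CLXII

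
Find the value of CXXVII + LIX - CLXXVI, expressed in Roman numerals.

CXXVII = 127, LIX = 59, CLXXVI = 176
127 + 59 = 186
186 - 176 = 10

X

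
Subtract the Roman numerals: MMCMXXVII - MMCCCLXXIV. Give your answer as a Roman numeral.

MMCMXXVII = 2927
MMCCCLXXIV = 2374
2927 - 2374 = 553

DLIII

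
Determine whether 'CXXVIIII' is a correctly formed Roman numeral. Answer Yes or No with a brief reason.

'CXXVIIII': More than 3 consecutive I's

No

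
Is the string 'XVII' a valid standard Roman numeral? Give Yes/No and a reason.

'XVII': Check the rules: uses only the symbols I, V, X, L, C, D, M; no symbol is repeated more than three times in a row; V, L and D each appear at most once; no smaller symbol precedes a larger one (values never increase from left to right). Value: X (10) + V (5) + I (1) + I (1) = 17. So it is a valid standard Roman numeral.

Yes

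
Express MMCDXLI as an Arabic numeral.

MMCDXLI: M=1000, M=1000, CD=400, XL=40, I=1
1000 + 1000 + 400 + 40 + 1 = 2441

2441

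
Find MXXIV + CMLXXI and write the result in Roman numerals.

MXXIV = 1024
CMLXXI = 971
1024 + 971 = 1995

MCMXCV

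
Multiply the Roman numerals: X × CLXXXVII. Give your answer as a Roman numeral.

X = 10
CLXXXVII = 187
10 × 187 = 1870

MDCCCLXX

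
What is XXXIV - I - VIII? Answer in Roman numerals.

XXXIV = 34, I = 1, VIII = 8
34 - 1 = 33
33 - 8 = 25

XXV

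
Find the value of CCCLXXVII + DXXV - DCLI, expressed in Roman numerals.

CCCLXXVII = 377, DXXV = 525, DCLI = 651
377 + 525 = 902
902 - 651 = 251

CCLI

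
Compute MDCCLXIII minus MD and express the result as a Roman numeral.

MDCCLXIII = 1763
MD = 1500
1763 - 1500 = 263

CCLXIII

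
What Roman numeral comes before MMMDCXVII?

MMMDCXVII = 3617, so the previous integer is 3617 - 1 = 3616

MMMDCXVI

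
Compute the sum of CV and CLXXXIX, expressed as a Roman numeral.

CV = 105
CLXXXIX = 189
105 + 189 = 294

CCXCIV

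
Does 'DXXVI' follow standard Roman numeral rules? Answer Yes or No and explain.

'DXXVI': Check the rules: uses only the symbols I, V, X, L, C, D, M; no symbol is repeated more than three times in a row; V, L and D each appear at most once; no smaller symbol precedes a larger one (values never increase from left to right). Value: D (500) + X (10) + X (10) + V (5) + I (1) = 526. So it is a valid standard Roman numeral.

Yes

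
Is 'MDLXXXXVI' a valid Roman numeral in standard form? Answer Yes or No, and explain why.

'MDLXXXXVI': More than 3 consecutive X's

No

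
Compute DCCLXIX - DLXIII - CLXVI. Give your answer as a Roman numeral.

DCCLXIX = 769, DLXIII = 563, CLXVI = 166
769 - 563 = 206
206 - 166 = 40

XL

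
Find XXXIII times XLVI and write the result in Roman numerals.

XXXIII = 33
XLVI = 46
33 × 46 = 1518

MDXVIII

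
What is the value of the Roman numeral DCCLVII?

DCCLVII: D=500, C=100, C=100, L=50, V=5, I=1, I=1
500 + 100 + 100 + 50 + 5 + 1 + 1 = 757

757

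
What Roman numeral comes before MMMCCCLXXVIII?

MMMCCCLXXVIII = 3378, so the previous integer is 3378 - 1 = 3377

MMMCCCLXXVII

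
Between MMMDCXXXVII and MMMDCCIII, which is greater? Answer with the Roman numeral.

MMMDCXXXVII = 3637
MMMDCCIII = 3703
3703 is larger

MMMDCCIII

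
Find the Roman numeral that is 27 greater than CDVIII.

CDVIII = 408
408 + 27 = 435

CDXXXV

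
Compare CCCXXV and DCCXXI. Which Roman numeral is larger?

CCCXXV = 325
DCCXXI = 721
721 is larger

DCCXXI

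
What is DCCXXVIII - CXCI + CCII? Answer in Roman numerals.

DCCXXVIII = 728, CXCI = 191, CCII = 202
728 - 191 = 537
537 + 202 = 739

DCCXXXIX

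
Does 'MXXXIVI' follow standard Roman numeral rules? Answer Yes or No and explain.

'MXXXIVI': I cannot come right after the subtractive pair IV: once I is subtracted in IV, the next symbol must be smaller than I

No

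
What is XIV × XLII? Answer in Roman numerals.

XIV = 14
XLII = 42
14 × 42 = 588

DLXXXVIII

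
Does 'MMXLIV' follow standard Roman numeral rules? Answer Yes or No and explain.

'MMXLIV': Check the rules: uses only the symbols I, V, X, L, C, D, M; no symbol is repeated more than three times in a row; V, L and D each appear at most once; the only places a smaller symbol precedes a larger one are the allowed subtractive pairs XL, IV, the symbol right after such a pair (if any) is smaller than the pair's first symbol, and otherwise the values never increase from left to right. Value: M (1000) + M (1000) + XL (40) + IV (4) = 2044. So it is a valid standard Roman numeral.

Yes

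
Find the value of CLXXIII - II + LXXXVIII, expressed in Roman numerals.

CLXXIII = 173, II = 2, LXXXVIII = 88
173 - 2 = 171
171 + 88 = 259

CCLIX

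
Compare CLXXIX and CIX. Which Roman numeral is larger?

CLXXIX = 179
CIX = 109
179 is larger

CLXXIX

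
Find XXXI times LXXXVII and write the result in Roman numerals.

XXXI = 31
LXXXVII = 87
31 × 87 = 2697

MMDCXCVII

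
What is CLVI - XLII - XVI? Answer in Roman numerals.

CLVI = 156, XLII = 42, XVI = 16
156 - 42 = 114
114 - 16 = 98

XCVIII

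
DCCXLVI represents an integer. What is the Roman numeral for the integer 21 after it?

DCCXLVI = 746
746 + 21 = 767

DCCLXVII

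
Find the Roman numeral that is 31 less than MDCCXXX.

MDCCXXX = 1730
1730 - 31 = 1699

MDCXCIX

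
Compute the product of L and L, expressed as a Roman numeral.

L = 50
L = 50
50 × 50 = 2500

MMD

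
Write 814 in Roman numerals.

Convert 814 to Roman numerals:
  814 contains 1×500 (D)
  314 contains 3×100 (CCC)
  14 contains 1×10 (X)
  4 contains 1×4 (IV)

DCCCXIV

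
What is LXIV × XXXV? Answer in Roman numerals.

LXIV = 64
XXXV = 35
64 × 35 = 2240

MMCCXL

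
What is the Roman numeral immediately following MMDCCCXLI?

MMDCCCXLI = 2841; next is 2842

MMDCCCXLII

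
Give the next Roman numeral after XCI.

XCI = 91, so the next integer is 91 + 1 = 92

XCII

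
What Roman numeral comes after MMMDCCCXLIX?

MMMDCCCXLIX = 3849, so the next integer is 3849 + 1 = 3850

MMMDCCCL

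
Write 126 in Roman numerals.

Convert 126 to Roman numerals:
  126 contains 1×100 (C)
  26 contains 2×10 (XX)
  6 contains 1×5 (V)
  1 contains 1×1 (I)

CXXVI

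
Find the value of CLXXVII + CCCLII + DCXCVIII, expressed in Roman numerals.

CLXXVII = 177, CCCLII = 352, DCXCVIII = 698
177 + 352 = 529
529 + 698 = 1227

MCCXXVII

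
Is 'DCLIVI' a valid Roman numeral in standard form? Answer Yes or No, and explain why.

'DCLIVI': I cannot come right after the subtractive pair IV: once I is subtracted in IV, the next symbol must be smaller than I

No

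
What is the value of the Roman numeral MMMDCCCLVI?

MMMDCCCLVI: M=1000, M=1000, M=1000, D=500, C=100, C=100, C=100, L=50, V=5, I=1
1000 + 1000 + 1000 + 500 + 100 + 100 + 100 + 50 + 5 + 1 = 3856

3856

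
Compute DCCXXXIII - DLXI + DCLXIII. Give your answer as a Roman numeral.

DCCXXXIII = 733, DLXI = 561, DCLXIII = 663
733 - 561 = 172
172 + 663 = 835

DCCCXXXV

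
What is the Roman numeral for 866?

Convert 866 to Roman numerals:
  866 contains 1×500 (D)
  366 contains 3×100 (CCC)
  66 contains 1×50 (L)
  16 contains 1×10 (X)
  6 contains 1×5 (V)
  1 contains 1×1 (I)

DCCCLXVI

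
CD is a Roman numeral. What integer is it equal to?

CD: CD=400

400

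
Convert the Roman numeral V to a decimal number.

V: V=5

5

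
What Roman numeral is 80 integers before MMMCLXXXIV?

MMMCLXXXIV = 3184
3184 - 80 = 3104

MMMCIV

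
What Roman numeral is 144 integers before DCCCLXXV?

DCCCLXXV = 875
875 - 144 = 731

DCCXXXI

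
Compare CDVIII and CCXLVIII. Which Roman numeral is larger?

CDVIII = 408
CCXLVIII = 248
408 is larger

CDVIII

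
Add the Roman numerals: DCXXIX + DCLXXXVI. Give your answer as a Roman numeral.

DCXXIX = 629
DCLXXXVI = 686
629 + 686 = 1315

MCCCXV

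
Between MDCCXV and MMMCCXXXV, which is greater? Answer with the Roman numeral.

MDCCXV = 1715
MMMCCXXXV = 3235
3235 is larger

MMMCCXXXV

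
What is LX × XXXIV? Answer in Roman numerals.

LX = 60
XXXIV = 34
60 × 34 = 2040

MMXL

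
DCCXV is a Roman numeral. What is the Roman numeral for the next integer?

DCCXV = 715, so the next integer is 715 + 1 = 716

DCCXVI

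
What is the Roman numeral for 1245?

Convert 1245 to Roman numerals:
  1245 contains 1×1000 (M)
  245 contains 2×100 (CC)
  45 contains 1×40 (XL)
  5 contains 1×5 (V)

MCCXLV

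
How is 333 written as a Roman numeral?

Convert 333 to Roman numerals:
  333 contains 3×100 (CCC)
  33 contains 3×10 (XXX)
  3 contains 3×1 (III)

CCCXXXIII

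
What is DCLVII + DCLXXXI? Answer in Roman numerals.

DCLVII = 657
DCLXXXI = 681
657 + 681 = 1338

MCCCXXXVIII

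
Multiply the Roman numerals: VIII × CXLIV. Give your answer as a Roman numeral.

VIII = 8
CXLIV = 144
8 × 144 = 1152

MCLII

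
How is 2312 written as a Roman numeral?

Convert 2312 to Roman numerals:
  2312 contains 2×1000 (MM)
  312 contains 3×100 (CCC)
  12 contains 1×10 (X)
  2 contains 2×1 (II)

MMCCCXII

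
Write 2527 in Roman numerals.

Convert 2527 to Roman numerals:
  2527 contains 2×1000 (MM)
  527 contains 1×500 (D)
  27 contains 2×10 (XX)
  7 contains 1×5 (V)
  2 contains 2×1 (II)

MMDXXVII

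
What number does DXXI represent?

DXXI: D=500, X=10, X=10, I=1
500 + 10 + 10 + 1 = 521

521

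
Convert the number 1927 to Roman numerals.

Convert 1927 to Roman numerals:
  1927 contains 1×1000 (M)
  927 contains 1×900 (CM)
  27 contains 2×10 (XX)
  7 contains 1×5 (V)
  2 contains 2×1 (II)

MCMXXVII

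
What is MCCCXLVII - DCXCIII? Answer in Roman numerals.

MCCCXLVII = 1347
DCXCIII = 693
1347 - 693 = 654

DCLIV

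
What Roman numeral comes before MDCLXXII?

MDCLXXII = 1672; previous is 1671

MDCLXXI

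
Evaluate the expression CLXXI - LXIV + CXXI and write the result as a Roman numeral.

CLXXI = 171, LXIV = 64, CXXI = 121
171 - 64 = 107
107 + 121 = 228

CCXXVIII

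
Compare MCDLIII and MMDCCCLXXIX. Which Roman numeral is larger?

MCDLIII = 1453
MMDCCCLXXIX = 2879
2879 is larger

MMDCCCLXXIX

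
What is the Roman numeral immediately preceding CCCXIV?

CCCXIV = 314, so the previous integer is 314 - 1 = 313

CCCXIII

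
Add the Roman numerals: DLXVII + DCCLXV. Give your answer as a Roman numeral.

DLXVII = 567
DCCLXV = 765
567 + 765 = 1332

MCCCXXXII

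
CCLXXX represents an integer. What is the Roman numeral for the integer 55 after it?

CCLXXX = 280
280 + 55 = 335

CCCXXXV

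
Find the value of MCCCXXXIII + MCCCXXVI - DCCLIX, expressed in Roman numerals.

MCCCXXXIII = 1333, MCCCXXVI = 1326, DCCLIX = 759
1333 + 1326 = 2659
2659 - 759 = 1900

MCM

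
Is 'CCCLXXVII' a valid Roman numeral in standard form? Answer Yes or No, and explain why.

'CCCLXXVII': Check the rules: uses only the symbols I, V, X, L, C, D, M; no symbol is repeated more than three times in a row; V, L and D each appear at most once; no smaller symbol precedes a larger one (values never increase from left to right). Value: C (100) + C (100) + C (100) + L (50) + X (10) + X (10) + V (5) + I (1) + I (1) = 377. So it is a valid standard Roman numeral.

Yes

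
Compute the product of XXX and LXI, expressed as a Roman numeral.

XXX = 30
LXI = 61
30 × 61 = 1830

MDCCCXXX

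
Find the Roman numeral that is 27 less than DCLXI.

DCLXI = 661
661 - 27 = 634

DCXXXIV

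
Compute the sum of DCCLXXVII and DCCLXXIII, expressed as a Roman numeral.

DCCLXXVII = 777
DCCLXXIII = 773
777 + 773 = 1550

MDL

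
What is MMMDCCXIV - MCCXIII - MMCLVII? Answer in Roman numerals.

MMMDCCXIV = 3714, MCCXIII = 1213, MMCLVII = 2157
3714 - 1213 = 2501
2501 - 2157 = 344

CCCXLIV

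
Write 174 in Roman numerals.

Convert 174 to Roman numerals:
  174 contains 1×100 (C)
  74 contains 1×50 (L)
  24 contains 2×10 (XX)
  4 contains 1×4 (IV)

CLXXIV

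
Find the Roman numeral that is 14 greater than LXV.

LXV = 65
65 + 14 = 79

LXXIX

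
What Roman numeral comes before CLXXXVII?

CLXXXVII = 187; previous is 186

CLXXXVI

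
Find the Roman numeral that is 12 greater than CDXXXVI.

CDXXXVI = 436
436 + 12 = 448

CDXLVIII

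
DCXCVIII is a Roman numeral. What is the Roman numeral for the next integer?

DCXCVIII = 698; next is 699

DCXCIX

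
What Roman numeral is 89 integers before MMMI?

MMMI = 3001
3001 - 89 = 2912

MMCMXII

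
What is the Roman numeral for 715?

Convert 715 to Roman numerals:
  715 contains 1×500 (D)
  215 contains 2×100 (CC)
  15 contains 1×10 (X)
  5 contains 1×5 (V)

DCCXV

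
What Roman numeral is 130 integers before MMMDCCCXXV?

MMMDCCCXXV = 3825
3825 - 130 = 3695

MMMDCXCV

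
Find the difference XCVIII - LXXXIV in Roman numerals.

XCVIII = 98
LXXXIV = 84
98 - 84 = 14

XIV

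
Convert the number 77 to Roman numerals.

Convert 77 to Roman numerals:
  77 contains 1×50 (L)
  27 contains 2×10 (XX)
  7 contains 1×5 (V)
  2 contains 2×1 (II)

LXXVII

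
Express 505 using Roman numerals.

Convert 505 to Roman numerals:
  505 contains 1×500 (D)
  5 contains 1×5 (V)

DV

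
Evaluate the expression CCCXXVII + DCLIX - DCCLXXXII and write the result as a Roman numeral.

CCCXXVII = 327, DCLIX = 659, DCCLXXXII = 782
327 + 659 = 986
986 - 782 = 204

CCIV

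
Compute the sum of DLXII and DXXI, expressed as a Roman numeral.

DLXII = 562
DXXI = 521
562 + 521 = 1083

MLXXXIII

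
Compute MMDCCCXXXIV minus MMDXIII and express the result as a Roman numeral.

MMDCCCXXXIV = 2834
MMDXIII = 2513
2834 - 2513 = 321

CCCXXI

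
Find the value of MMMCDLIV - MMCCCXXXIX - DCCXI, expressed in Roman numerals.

MMMCDLIV = 3454, MMCCCXXXIX = 2339, DCCXI = 711
3454 - 2339 = 1115
1115 - 711 = 404

CDIV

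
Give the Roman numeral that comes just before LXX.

LXX = 70; previous is 69

LXIX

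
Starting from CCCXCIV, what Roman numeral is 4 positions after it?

CCCXCIV = 394
394 + 4 = 398

CCCXCVIII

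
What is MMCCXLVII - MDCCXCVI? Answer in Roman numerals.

MMCCXLVII = 2247
MDCCXCVI = 1796
2247 - 1796 = 451

CDLI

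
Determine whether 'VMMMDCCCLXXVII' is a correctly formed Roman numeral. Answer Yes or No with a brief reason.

'VMMMDCCCLXXVII': V should not appear more than once

No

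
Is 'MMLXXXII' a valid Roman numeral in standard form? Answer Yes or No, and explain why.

'MMLXXXII': Check the rules: uses only the symbols I, V, X, L, C, D, M; no symbol is repeated more than three times in a row; V, L and D each appear at most once; no smaller symbol precedes a larger one (values never increase from left to right). Value: M (1000) + M (1000) + L (50) + X (10) + X (10) + X (10) + I (1) + I (1) = 2082. So it is a valid standard Roman numeral.

Yes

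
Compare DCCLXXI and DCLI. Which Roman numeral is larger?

DCCLXXI = 771
DCLI = 651
771 is larger

DCCLXXI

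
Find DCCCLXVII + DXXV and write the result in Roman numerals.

DCCCLXVII = 867
DXXV = 525
867 + 525 = 1392

MCCCXCII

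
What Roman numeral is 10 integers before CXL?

CXL = 140
140 - 10 = 130

CXXX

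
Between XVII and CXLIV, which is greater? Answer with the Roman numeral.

XVII = 17
CXLIV = 144
144 is larger

CXLIV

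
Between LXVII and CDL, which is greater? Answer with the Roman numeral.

LXVII = 67
CDL = 450
450 is larger

CDL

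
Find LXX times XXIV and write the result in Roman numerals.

LXX = 70
XXIV = 24
70 × 24 = 1680

MDCLXXX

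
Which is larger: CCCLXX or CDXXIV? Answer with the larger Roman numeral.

CCCLXX = 370
CDXXIV = 424
424 is larger

CDXXIV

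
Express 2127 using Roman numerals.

Convert 2127 to Roman numerals:
  2127 contains 2×1000 (MM)
  127 contains 1×100 (C)
  27 contains 2×10 (XX)
  7 contains 1×5 (V)
  2 contains 2×1 (II)

MMCXXVII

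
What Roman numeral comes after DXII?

DXII = 512, so the next integer is 512 + 1 = 513

DXIII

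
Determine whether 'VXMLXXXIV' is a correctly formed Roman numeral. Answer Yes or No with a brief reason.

'VXMLXXXIV': V should not appear more than once

No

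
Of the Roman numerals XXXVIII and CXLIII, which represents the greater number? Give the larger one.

XXXVIII = 38
CXLIII = 143
143 is larger

CXLIII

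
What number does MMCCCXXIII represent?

MMCCCXXIII: M=1000, M=1000, C=100, C=100, C=100, X=10, X=10, I=1, I=1, I=1
1000 + 1000 + 100 + 100 + 100 + 10 + 10 + 1 + 1 + 1 = 2323

2323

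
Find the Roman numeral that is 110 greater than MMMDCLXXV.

MMMDCLXXV = 3675
3675 + 110 = 3785

MMMDCCLXXXV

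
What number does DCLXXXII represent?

DCLXXXII: D=500, C=100, L=50, X=10, X=10, X=10, I=1, I=1
500 + 100 + 50 + 10 + 10 + 10 + 1 + 1 = 682

682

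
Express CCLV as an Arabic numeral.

CCLV: C=100, C=100, L=50, V=5
100 + 100 + 50 + 5 = 255

255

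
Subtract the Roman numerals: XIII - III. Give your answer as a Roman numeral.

XIII = 13
III = 3
13 - 3 = 10

X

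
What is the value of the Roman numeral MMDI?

MMDI: M=1000, M=1000, D=500, I=1
1000 + 1000 + 500 + 1 = 2501

2501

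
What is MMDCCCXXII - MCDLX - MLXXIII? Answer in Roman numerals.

MMDCCCXXII = 2822, MCDLX = 1460, MLXXIII = 1073
2822 - 1460 = 1362
1362 - 1073 = 289

CCLXXXIX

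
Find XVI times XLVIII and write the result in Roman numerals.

XVI = 16
XLVIII = 48
16 × 48 = 768

DCCLXVIII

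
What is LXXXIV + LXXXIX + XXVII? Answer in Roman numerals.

LXXXIV = 84, LXXXIX = 89, XXVII = 27
84 + 89 = 173
173 + 27 = 200

CC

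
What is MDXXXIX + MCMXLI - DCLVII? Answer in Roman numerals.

MDXXXIX = 1539, MCMXLI = 1941, DCLVII = 657
1539 + 1941 = 3480
3480 - 657 = 2823

MMDCCCXXIII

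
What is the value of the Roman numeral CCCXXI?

CCCXXI: C=100, C=100, C=100, X=10, X=10, I=1
100 + 100 + 100 + 10 + 10 + 1 = 321

321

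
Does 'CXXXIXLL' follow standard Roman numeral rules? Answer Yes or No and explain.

'CXXXIXLL': L should not appear more than once

No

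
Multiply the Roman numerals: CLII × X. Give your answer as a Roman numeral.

CLII = 152
X = 10
152 × 10 = 1520

MDXX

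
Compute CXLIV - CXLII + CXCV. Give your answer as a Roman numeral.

CXLIV = 144, CXLII = 142, CXCV = 195
144 - 142 = 2
2 + 195 = 197

CXCVII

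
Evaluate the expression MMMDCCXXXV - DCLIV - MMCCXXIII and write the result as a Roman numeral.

MMMDCCXXXV = 3735, DCLIV = 654, MMCCXXIII = 2223
3735 - 654 = 3081
3081 - 2223 = 858

DCCCLVIII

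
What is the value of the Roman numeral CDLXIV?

CDLXIV: CD=400, L=50, X=10, IV=4
400 + 50 + 10 + 4 = 464

464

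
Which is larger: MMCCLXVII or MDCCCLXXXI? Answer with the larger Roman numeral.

MMCCLXVII = 2267
MDCCCLXXXI = 1881
2267 is larger

MMCCLXVII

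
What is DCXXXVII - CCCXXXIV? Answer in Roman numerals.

DCXXXVII = 637
CCCXXXIV = 334
637 - 334 = 303

CCCIII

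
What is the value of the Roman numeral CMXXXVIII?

CMXXXVIII: CM=900, X=10, X=10, X=10, V=5, I=1, I=1, I=1
900 + 10 + 10 + 10 + 5 + 1 + 1 + 1 = 938

938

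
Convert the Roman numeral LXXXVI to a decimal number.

LXXXVI: L=50, X=10, X=10, X=10, V=5, I=1
50 + 10 + 10 + 10 + 5 + 1 = 86

86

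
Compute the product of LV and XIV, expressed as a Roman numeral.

LV = 55
XIV = 14
55 × 14 = 770

DCCLXX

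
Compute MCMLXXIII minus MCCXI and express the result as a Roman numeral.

MCMLXXIII = 1973
MCCXI = 1211
1973 - 1211 = 762

DCCLXII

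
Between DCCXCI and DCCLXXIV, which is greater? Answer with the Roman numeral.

DCCXCI = 791
DCCLXXIV = 774
791 is larger

DCCXCI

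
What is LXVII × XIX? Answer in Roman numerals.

LXVII = 67
XIX = 19
67 × 19 = 1273

MCCLXXIII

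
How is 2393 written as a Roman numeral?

Convert 2393 to Roman numerals:
  2393 contains 2×1000 (MM)
  393 contains 3×100 (CCC)
  93 contains 1×90 (XC)
  3 contains 3×1 (III)

MMCCCXCIII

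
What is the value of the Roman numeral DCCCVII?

DCCCVII: D=500, C=100, C=100, C=100, V=5, I=1, I=1
500 + 100 + 100 + 100 + 5 + 1 + 1 = 807

807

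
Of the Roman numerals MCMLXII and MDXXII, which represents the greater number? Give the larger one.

MCMLXII = 1962
MDXXII = 1522
1962 is larger

MCMLXII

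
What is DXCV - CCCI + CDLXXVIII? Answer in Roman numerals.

DXCV = 595, CCCI = 301, CDLXXVIII = 478
595 - 301 = 294
294 + 478 = 772

DCCLXXII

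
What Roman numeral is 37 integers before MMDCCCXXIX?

MMDCCCXXIX = 2829
2829 - 37 = 2792

MMDCCXCII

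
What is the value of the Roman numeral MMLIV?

MMLIV: M=1000, M=1000, L=50, IV=4
1000 + 1000 + 50 + 4 = 2054

2054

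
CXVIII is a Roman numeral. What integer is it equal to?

CXVIII: C=100, X=10, V=5, I=1, I=1, I=1
100 + 10 + 5 + 1 + 1 + 1 = 118

118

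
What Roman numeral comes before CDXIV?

CDXIV = 414, so the previous integer is 414 - 1 = 413

CDXIII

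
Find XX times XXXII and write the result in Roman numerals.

XX = 20
XXXII = 32
20 × 32 = 640

DCXL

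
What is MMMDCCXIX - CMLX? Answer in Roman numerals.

MMMDCCXIX = 3719
CMLX = 960
3719 - 960 = 2759

MMDCCLIX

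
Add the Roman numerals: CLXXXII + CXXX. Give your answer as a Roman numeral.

CLXXXII = 182
CXXX = 130
182 + 130 = 312

CCCXII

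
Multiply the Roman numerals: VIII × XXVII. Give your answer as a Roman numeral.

VIII = 8
XXVII = 27
8 × 27 = 216

CCXVI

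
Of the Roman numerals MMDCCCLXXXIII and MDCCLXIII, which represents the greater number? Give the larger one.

MMDCCCLXXXIII = 2883
MDCCLXIII = 1763
2883 is larger

MMDCCCLXXXIII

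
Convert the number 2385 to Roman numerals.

Convert 2385 to Roman numerals:
  2385 contains 2×1000 (MM)
  385 contains 3×100 (CCC)
  85 contains 1×50 (L)
  35 contains 3×10 (XXX)
  5 contains 1×5 (V)

MMCCCLXXXV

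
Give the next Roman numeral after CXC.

CXC = 190; next is 191

CXCI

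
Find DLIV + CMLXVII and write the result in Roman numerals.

DLIV = 554
CMLXVII = 967
554 + 967 = 1521

MDXXI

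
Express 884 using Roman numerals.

Convert 884 to Roman numerals:
  884 contains 1×500 (D)
  384 contains 3×100 (CCC)
  84 contains 1×50 (L)
  34 contains 3×10 (XXX)
  4 contains 1×4 (IV)

DCCCLXXXIV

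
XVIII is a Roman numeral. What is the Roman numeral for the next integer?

XVIII = 18, so the next integer is 18 + 1 = 19

XIX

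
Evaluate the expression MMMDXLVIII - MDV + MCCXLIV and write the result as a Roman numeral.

MMMDXLVIII = 3548, MDV = 1505, MCCXLIV = 1244
3548 - 1505 = 2043
2043 + 1244 = 3287

MMMCCLXXXVII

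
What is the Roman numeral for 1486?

Convert 1486 to Roman numerals:
  1486 contains 1×1000 (M)
  486 contains 1×400 (CD)
  86 contains 1×50 (L)
  36 contains 3×10 (XXX)
  6 contains 1×5 (V)
  1 contains 1×1 (I)

MCDLXXXVI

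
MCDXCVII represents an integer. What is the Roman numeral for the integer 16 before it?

MCDXCVII = 1497
1497 - 16 = 1481

MCDLXXXI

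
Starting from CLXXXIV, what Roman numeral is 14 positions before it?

CLXXXIV = 184
184 - 14 = 170

CLXX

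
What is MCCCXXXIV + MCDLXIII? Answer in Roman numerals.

MCCCXXXIV = 1334
MCDLXIII = 1463
1334 + 1463 = 2797

MMDCCXCVII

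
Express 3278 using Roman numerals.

Convert 3278 to Roman numerals:
  3278 contains 3×1000 (MMM)
  278 contains 2×100 (CC)
  78 contains 1×50 (L)
  28 contains 2×10 (XX)
  8 contains 1×5 (V)
  3 contains 3×1 (III)

MMMCCLXXVIII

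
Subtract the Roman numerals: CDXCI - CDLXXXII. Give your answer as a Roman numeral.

CDXCI = 491
CDLXXXII = 482
491 - 482 = 9

IX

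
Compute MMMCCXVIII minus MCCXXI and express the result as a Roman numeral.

MMMCCXVIII = 3218
MCCXXI = 1221
3218 - 1221 = 1997

MCMXCVII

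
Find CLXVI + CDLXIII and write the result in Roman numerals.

CLXVI = 166
CDLXIII = 463
166 + 463 = 629

DCXXIX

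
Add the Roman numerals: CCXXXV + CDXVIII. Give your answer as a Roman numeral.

CCXXXV = 235
CDXVIII = 418
235 + 418 = 653

DCLIII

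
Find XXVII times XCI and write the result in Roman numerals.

XXVII = 27
XCI = 91
27 × 91 = 2457

MMCDLVII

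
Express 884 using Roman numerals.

Convert 884 to Roman numerals:
  884 contains 1×500 (D)
  384 contains 3×100 (CCC)
  84 contains 1×50 (L)
  34 contains 3×10 (XXX)
  4 contains 1×4 (IV)

DCCCLXXXIV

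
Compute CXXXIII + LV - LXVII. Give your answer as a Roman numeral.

CXXXIII = 133, LV = 55, LXVII = 67
133 + 55 = 188
188 - 67 = 121

CXXI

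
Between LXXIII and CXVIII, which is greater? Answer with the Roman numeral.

LXXIII = 73
CXVIII = 118
118 is larger

CXVIII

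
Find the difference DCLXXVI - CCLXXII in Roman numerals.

DCLXXVI = 676
CCLXXII = 272
676 - 272 = 404

CDIV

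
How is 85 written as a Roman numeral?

Convert 85 to Roman numerals:
  85 contains 1×50 (L)
  35 contains 3×10 (XXX)
  5 contains 1×5 (V)

LXXXV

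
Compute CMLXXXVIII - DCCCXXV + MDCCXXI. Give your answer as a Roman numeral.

CMLXXXVIII = 988, DCCCXXV = 825, MDCCXXI = 1721
988 - 825 = 163
163 + 1721 = 1884

MDCCCLXXXIV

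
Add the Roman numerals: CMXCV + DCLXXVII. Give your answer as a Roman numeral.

CMXCV = 995
DCLXXVII = 677
995 + 677 = 1672

MDCLXXII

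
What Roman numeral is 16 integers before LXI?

LXI = 61
61 - 16 = 45

XLV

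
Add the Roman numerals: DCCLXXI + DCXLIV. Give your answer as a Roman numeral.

DCCLXXI = 771
DCXLIV = 644
771 + 644 = 1415

MCDXV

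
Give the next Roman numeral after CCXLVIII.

CCXLVIII = 248; next is 249

CCXLIX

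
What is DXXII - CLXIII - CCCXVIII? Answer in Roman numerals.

DXXII = 522, CLXIII = 163, CCCXVIII = 318
522 - 163 = 359
359 - 318 = 41

XLI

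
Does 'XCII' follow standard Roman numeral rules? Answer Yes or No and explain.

'XCII': Check the rules: uses only the symbols I, V, X, L, C, D, M; no symbol is repeated more than three times in a row; V, L and D each appear at most once; the only place a smaller symbol precedes a larger one is the allowed subtractive pair XC, the symbol right after such a pair (if any) is smaller than the pair's first symbol, and otherwise the values never increase from left to right. Value: XC (90) + I (1) + I (1) = 92. So it is a valid standard Roman numeral.

Yes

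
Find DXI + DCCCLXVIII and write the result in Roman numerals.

DXI = 511
DCCCLXVIII = 868
511 + 868 = 1379

MCCCLXXIX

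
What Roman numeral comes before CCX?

CCX = 210, so the previous integer is 210 - 1 = 209

CCIX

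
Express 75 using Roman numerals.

Convert 75 to Roman numerals:
  75 contains 1×50 (L)
  25 contains 2×10 (XX)
  5 contains 1×5 (V)

LXXV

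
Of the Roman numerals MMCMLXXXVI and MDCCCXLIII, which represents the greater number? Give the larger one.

MMCMLXXXVI = 2986
MDCCCXLIII = 1843
2986 is larger

MMCMLXXXVI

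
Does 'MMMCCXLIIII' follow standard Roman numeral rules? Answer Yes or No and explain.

'MMMCCXLIIII': More than 3 consecutive I's

No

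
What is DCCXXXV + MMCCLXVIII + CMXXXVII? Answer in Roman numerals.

DCCXXXV = 735, MMCCLXVIII = 2268, CMXXXVII = 937
735 + 2268 = 3003
3003 + 937 = 3940

MMMCMXL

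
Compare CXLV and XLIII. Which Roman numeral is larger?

CXLV = 145
XLIII = 43
145 is larger

CXLV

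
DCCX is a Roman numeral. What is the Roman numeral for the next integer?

DCCX = 710, so the next integer is 710 + 1 = 711

DCCXI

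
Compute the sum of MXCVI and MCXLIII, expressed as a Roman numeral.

MXCVI = 1096
MCXLIII = 1143
1096 + 1143 = 2239

MMCCXXXIX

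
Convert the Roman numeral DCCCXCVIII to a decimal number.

DCCCXCVIII: D=500, C=100, C=100, C=100, XC=90, V=5, I=1, I=1, I=1
500 + 100 + 100 + 100 + 90 + 5 + 1 + 1 + 1 = 898

898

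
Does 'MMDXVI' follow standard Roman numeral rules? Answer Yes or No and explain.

'MMDXVI': Check the rules: uses only the symbols I, V, X, L, C, D, M; no symbol is repeated more than three times in a row; V, L and D each appear at most once; no smaller symbol precedes a larger one (values never increase from left to right). Value: M (1000) + M (1000) + D (500) + X (10) + V (5) + I (1) = 2516. So it is a valid standard Roman numeral.

Yes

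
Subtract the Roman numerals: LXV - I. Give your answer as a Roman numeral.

LXV = 65
I = 1
65 - 1 = 64

LXIV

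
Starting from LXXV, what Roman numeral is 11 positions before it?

LXXV = 75
75 - 11 = 64

LXIV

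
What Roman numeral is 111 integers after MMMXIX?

MMMXIX = 3019
3019 + 111 = 3130

MMMCXXX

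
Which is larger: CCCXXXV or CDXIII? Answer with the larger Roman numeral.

CCCXXXV = 335
CDXIII = 413
413 is larger

CDXIII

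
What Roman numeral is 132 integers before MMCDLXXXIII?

MMCDLXXXIII = 2483
2483 - 132 = 2351

MMCCCLI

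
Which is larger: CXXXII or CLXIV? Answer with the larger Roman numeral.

CXXXII = 132
CLXIV = 164
164 is larger

CLXIV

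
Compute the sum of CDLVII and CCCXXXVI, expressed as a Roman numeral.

CDLVII = 457
CCCXXXVI = 336
457 + 336 = 793

DCCXCIII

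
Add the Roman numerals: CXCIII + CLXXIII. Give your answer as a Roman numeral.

CXCIII = 193
CLXXIII = 173
193 + 173 = 366

CCCLXVI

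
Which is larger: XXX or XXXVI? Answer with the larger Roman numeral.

XXX = 30
XXXVI = 36
36 is larger

XXXVI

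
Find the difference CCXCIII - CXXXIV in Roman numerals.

CCXCIII = 293
CXXXIV = 134
293 - 134 = 159

CLIX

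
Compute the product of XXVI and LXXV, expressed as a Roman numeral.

XXVI = 26
LXXV = 75
26 × 75 = 1950

MCML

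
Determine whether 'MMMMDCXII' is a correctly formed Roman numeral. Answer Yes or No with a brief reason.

'MMMMDCXII': More than 3 consecutive M's

No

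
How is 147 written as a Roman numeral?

Convert 147 to Roman numerals:
  147 contains 1×100 (C)
  47 contains 1×40 (XL)
  7 contains 1×5 (V)
  2 contains 2×1 (II)

CXLVII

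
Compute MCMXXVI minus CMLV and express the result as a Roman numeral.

MCMXXVI = 1926
CMLV = 955
1926 - 955 = 971

CMLXXI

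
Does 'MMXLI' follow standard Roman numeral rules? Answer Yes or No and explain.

'MMXLI': Check the rules: uses only the symbols I, V, X, L, C, D, M; no symbol is repeated more than three times in a row; V, L and D each appear at most once; the only place a smaller symbol precedes a larger one is the allowed subtractive pair XL, the symbol right after such a pair (if any) is smaller than the pair's first symbol, and otherwise the values never increase from left to right. Value: M (1000) + M (1000) + XL (40) + I (1) = 2041. So it is a valid standard Roman numeral.

Yes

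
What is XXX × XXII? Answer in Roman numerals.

XXX = 30
XXII = 22
30 × 22 = 660

DCLX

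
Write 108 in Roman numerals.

Convert 108 to Roman numerals:
  108 contains 1×100 (C)
  8 contains 1×5 (V)
  3 contains 3×1 (III)

CVIII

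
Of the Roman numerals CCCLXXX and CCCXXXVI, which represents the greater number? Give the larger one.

CCCLXXX = 380
CCCXXXVI = 336
380 is larger

CCCLXXX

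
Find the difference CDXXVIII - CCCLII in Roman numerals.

CDXXVIII = 428
CCCLII = 352
428 - 352 = 76

LXXVI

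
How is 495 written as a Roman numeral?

Convert 495 to Roman numerals:
  495 contains 1×400 (CD)
  95 contains 1×90 (XC)
  5 contains 1×5 (V)

CDXCV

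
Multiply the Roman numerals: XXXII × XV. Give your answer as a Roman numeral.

XXXII = 32
XV = 15
32 × 15 = 480

CDLXXX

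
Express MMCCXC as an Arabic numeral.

MMCCXC: M=1000, M=1000, C=100, C=100, XC=90
1000 + 1000 + 100 + 100 + 90 = 2290

2290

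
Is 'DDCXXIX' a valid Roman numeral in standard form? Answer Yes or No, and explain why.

'DDCXXIX': D should not appear more than once

No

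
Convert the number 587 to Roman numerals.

Convert 587 to Roman numerals:
  587 contains 1×500 (D)
  87 contains 1×50 (L)
  37 contains 3×10 (XXX)
  7 contains 1×5 (V)
  2 contains 2×1 (II)

DLXXXVII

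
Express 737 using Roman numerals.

Convert 737 to Roman numerals:
  737 contains 1×500 (D)
  237 contains 2×100 (CC)
  37 contains 3×10 (XXX)
  7 contains 1×5 (V)
  2 contains 2×1 (II)

DCCXXXVII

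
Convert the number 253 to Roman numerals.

Convert 253 to Roman numerals:
  253 contains 2×100 (CC)
  53 contains 1×50 (L)
  3 contains 3×1 (III)

CCLIII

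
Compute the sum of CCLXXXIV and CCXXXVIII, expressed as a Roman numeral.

CCLXXXIV = 284
CCXXXVIII = 238
284 + 238 = 522

DXXII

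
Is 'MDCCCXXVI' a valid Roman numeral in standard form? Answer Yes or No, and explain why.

'MDCCCXXVI': Check the rules: uses only the symbols I, V, X, L, C, D, M; no symbol is repeated more than three times in a row; V, L and D each appear at most once; no smaller symbol precedes a larger one (values never increase from left to right). Value: M (1000) + D (500) + C (100) + C (100) + C (100) + X (10) + X (10) + V (5) + I (1) = 1826. So it is a valid standard Roman numeral.

Yes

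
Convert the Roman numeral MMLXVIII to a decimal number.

MMLXVIII: M=1000, M=1000, L=50, X=10, V=5, I=1, I=1, I=1
1000 + 1000 + 50 + 10 + 5 + 1 + 1 + 1 = 2068

2068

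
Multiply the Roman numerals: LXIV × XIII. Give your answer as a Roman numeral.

LXIV = 64
XIII = 13
64 × 13 = 832

DCCCXXXII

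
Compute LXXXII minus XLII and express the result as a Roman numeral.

LXXXII = 82
XLII = 42
82 - 42 = 40

XL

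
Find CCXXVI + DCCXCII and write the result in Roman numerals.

CCXXVI = 226
DCCXCII = 792
226 + 792 = 1018

MXVIII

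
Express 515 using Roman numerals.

Convert 515 to Roman numerals:
  515 contains 1×500 (D)
  15 contains 1×10 (X)
  5 contains 1×5 (V)

DXV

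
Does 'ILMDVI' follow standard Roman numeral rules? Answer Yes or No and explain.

'ILMDVI': Invalid subtractive combination: IL

No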